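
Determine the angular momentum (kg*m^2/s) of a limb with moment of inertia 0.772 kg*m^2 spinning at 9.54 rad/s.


L = I * omega
L = 0.772 * 9.54
L = 7.3649


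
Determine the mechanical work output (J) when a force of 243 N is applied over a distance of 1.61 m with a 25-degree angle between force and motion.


W = F * d * cos(theta)
theta = 25 deg = 0.4363 rad
cos(theta) = 0.9063
W = 243 * 1.61 * 0.9063
W = 354.5748


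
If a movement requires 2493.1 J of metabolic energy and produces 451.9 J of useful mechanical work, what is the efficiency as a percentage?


eta = (W_mech / E_meta) * 100
eta = (451.9 / 2493.1) * 100
ratio = 0.1813
eta = 18.1260


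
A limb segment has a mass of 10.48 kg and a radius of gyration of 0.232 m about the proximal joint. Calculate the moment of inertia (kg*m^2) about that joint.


I = m * k^2
I = 10.48 * 0.232^2
k^2 = 0.0538
I = 0.5641


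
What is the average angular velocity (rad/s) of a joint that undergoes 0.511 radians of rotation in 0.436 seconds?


omega = delta_theta / delta_t
omega = 0.511 / 0.436
omega = 1.1720


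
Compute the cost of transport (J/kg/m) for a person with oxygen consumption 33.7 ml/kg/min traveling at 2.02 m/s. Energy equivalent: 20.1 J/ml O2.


Power per kg = VO2 * 20.1 / 60
Power per kg = 33.7 * 20.1 / 60 = 11.2895 W/kg
Cost = power_per_kg / speed
Cost = 11.2895 / 2.02
Cost = 5.5889


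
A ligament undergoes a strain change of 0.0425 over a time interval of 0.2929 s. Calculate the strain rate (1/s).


strain_rate = delta_strain / delta_t
strain_rate = 0.0425 / 0.2929
strain_rate = 0.1451


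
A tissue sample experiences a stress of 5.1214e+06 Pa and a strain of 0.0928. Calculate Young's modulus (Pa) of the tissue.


E = stress / strain
E = 5.1214e+06 / 0.0928
E = 5.5188e+07


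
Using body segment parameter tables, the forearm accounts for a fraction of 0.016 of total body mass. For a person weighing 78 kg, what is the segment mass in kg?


m_segment = body_mass * fraction
m_segment = 78 * 0.016
m_segment = 1.2480


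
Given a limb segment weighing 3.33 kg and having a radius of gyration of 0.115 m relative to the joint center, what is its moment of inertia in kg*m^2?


I = m * k^2
I = 3.33 * 0.115^2
k^2 = 0.0132
I = 0.0440


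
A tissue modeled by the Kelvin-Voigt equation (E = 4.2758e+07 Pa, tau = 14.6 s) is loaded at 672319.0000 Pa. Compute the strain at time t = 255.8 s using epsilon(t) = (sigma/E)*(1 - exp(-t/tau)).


epsilon(t) = (sigma/E) * (1 - exp(-t/tau))
sigma/E = 672319.0000 / 4.2758e+07 = 0.0157
exp(-t/tau) = exp(-255.8 / 14.6) = 2.4599e-08
epsilon = 0.0157 * (1 - 2.4599e-08)
epsilon = 0.0157


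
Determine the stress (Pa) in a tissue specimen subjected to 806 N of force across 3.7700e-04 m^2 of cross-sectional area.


stress = F / A
stress = 806 / 3.7700e-04
stress = 2.1379e+06


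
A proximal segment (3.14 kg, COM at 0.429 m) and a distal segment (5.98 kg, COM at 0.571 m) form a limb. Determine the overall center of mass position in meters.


COM = (m1*x1 + m2*x2) / (m1 + m2)
COM = (3.14*0.429 + 5.98*0.571) / (3.14 + 5.98)
Numerator = 4.7616
Denominator = 9.1200
COM = 0.5221


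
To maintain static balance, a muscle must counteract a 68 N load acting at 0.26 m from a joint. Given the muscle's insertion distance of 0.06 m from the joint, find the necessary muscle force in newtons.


F_muscle = W * d_load / d_muscle
F_muscle = 68 * 0.26 / 0.06
Numerator = 17.6800
F_muscle = 294.6667


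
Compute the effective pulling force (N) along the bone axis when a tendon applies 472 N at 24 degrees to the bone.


F_eff = F_tendon * cos(theta)
theta = 24 deg = 0.4189 rad
cos(theta) = 0.9135
F_eff = 472 * 0.9135
F_eff = 431.1935


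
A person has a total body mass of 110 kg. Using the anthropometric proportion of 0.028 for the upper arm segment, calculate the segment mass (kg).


m_segment = body_mass * fraction
m_segment = 110 * 0.028
m_segment = 3.0800


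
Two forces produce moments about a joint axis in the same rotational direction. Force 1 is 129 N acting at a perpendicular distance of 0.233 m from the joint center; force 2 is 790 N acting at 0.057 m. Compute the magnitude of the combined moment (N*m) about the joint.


M = F1 * d1 + F2 * d2
M = 129 * 0.233 + 790 * 0.057
M = 30.0570 + 45.0300
M = 75.0870


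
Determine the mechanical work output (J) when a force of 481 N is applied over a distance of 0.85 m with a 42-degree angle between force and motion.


W = F * d * cos(theta)
theta = 42 deg = 0.7330 rad
cos(theta) = 0.7431
W = 481 * 0.85 * 0.7431
W = 303.8348


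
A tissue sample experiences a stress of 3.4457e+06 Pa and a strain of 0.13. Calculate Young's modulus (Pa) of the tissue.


E = stress / strain
E = 3.4457e+06 / 0.13
E = 2.6505e+07


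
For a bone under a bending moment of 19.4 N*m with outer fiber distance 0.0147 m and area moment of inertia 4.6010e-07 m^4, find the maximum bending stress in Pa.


sigma = M * c / I
sigma = 19.4 * 0.0147 / 4.6010e-07
M * c = 0.2852
sigma = 619821.7779


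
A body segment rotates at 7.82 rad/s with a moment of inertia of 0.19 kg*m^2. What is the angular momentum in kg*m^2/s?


L = I * omega
L = 0.19 * 7.82
L = 1.4858


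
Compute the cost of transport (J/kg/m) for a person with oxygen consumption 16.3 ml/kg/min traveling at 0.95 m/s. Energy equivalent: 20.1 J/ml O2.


Power per kg = VO2 * 20.1 / 60
Power per kg = 16.3 * 20.1 / 60 = 5.4605 W/kg
Cost = power_per_kg / speed
Cost = 5.4605 / 0.95
Cost = 5.7479


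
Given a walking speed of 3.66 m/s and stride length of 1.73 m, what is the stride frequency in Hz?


f = v / stride_length
f = 3.66 / 1.73
f = 2.1156


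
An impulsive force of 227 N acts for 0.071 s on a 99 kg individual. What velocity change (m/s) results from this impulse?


J = F * dt = 227 * 0.071 = 16.1170 N*s
delta_v = J / m
delta_v = 16.1170 / 99
delta_v = 0.1628


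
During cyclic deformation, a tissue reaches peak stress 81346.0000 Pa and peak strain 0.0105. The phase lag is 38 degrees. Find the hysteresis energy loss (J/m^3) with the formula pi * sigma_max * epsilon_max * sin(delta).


E_loss = pi * sigma_max * epsilon_max * sin(delta)
delta = 38 deg = 0.6632 rad
sin(delta) = 0.6157
E_loss = pi * 81346.0000 * 0.0105 * 0.6157
E_loss = 1652.0278


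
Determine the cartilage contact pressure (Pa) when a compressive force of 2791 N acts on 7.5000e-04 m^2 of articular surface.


P = F / A
P = 2791 / 7.5000e-04
P = 3.7213e+06


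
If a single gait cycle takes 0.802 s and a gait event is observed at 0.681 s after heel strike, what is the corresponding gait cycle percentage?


pct = (event_time / cycle_time) * 100
pct = (0.681 / 0.802) * 100
ratio = 0.8491
pct = 84.9127


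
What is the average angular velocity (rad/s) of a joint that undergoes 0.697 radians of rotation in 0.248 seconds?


omega = delta_theta / delta_t
omega = 0.697 / 0.248
omega = 2.8105


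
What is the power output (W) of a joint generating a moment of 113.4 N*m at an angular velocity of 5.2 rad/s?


P = M * omega
P = 113.4 * 5.2
P = 589.6800


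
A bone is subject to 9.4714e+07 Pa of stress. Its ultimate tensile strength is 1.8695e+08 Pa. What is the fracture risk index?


FRI = applied / ultimate
FRI = 9.4714e+07 / 1.8695e+08
FRI = 0.5066


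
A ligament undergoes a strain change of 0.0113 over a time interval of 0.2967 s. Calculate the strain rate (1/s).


strain_rate = delta_strain / delta_t
strain_rate = 0.0113 / 0.2967
strain_rate = 0.0381


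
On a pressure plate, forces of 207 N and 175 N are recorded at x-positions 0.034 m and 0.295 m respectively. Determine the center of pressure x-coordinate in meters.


COP_x = (F1*x1 + F2*x2) / (F1 + F2)
COP_x = (207*0.034 + 175*0.295) / (207 + 175)
Numerator = 58.6630
Denominator = 382
COP_x = 0.1536


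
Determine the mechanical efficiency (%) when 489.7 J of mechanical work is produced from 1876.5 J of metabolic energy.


eta = (W_mech / E_meta) * 100
eta = (489.7 / 1876.5) * 100
ratio = 0.2610
eta = 26.0965


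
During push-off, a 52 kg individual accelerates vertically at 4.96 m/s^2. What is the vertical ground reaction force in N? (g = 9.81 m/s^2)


GRF = m * (g + a)
GRF = 52 * (9.81 + 4.96)
GRF = 52 * 14.7700
GRF = 768.0400


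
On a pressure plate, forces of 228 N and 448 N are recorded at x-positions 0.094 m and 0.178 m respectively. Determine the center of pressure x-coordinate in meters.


COP_x = (F1*x1 + F2*x2) / (F1 + F2)
COP_x = (228*0.094 + 448*0.178) / (228 + 448)
Numerator = 101.1760
Denominator = 676
COP_x = 0.1497


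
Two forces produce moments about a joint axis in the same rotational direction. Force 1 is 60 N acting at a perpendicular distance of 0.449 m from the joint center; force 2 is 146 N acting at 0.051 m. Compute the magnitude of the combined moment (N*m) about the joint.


M = F1 * d1 + F2 * d2
M = 60 * 0.449 + 146 * 0.051
M = 26.9400 + 7.4460
M = 34.3860


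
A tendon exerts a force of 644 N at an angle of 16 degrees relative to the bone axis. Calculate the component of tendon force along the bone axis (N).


F_eff = F_tendon * cos(theta)
theta = 16 deg = 0.2793 rad
cos(theta) = 0.9613
F_eff = 644 * 0.9613
F_eff = 619.0525


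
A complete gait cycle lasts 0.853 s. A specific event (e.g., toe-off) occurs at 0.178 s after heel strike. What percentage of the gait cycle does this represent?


pct = (event_time / cycle_time) * 100
pct = (0.178 / 0.853) * 100
ratio = 0.2087
pct = 20.8675


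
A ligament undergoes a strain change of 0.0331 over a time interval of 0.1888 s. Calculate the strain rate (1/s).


strain_rate = delta_strain / delta_t
strain_rate = 0.0331 / 0.1888
strain_rate = 0.1753


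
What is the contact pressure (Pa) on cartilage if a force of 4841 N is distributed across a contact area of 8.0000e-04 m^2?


P = F / A
P = 4841 / 8.0000e-04
P = 6.0512e+06


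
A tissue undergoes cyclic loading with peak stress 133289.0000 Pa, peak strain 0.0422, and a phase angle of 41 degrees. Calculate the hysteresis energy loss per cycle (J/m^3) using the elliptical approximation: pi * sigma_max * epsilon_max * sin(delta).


E_loss = pi * sigma_max * epsilon_max * sin(delta)
delta = 41 deg = 0.7156 rad
sin(delta) = 0.6561
E_loss = pi * 133289.0000 * 0.0422 * 0.6561
E_loss = 11593.0991


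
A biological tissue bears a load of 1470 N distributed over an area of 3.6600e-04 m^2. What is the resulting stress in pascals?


stress = F / A
stress = 1470 / 3.6600e-04
stress = 4.0164e+06


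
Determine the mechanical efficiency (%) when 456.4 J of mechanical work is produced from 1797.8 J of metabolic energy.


eta = (W_mech / E_meta) * 100
eta = (456.4 / 1797.8) * 100
ratio = 0.2539
eta = 25.3866


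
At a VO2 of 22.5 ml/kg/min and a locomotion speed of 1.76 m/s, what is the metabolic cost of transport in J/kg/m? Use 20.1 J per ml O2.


Power per kg = VO2 * 20.1 / 60
Power per kg = 22.5 * 20.1 / 60 = 7.5375 W/kg
Cost = power_per_kg / speed
Cost = 7.5375 / 1.76
Cost = 4.2827


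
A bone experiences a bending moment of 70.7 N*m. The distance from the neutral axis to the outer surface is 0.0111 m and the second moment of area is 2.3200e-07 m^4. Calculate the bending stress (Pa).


sigma = M * c / I
sigma = 70.7 * 0.0111 / 2.3200e-07
M * c = 0.7848
sigma = 3.3826e+06


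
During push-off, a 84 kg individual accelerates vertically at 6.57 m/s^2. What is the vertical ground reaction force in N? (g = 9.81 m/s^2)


GRF = m * (g + a)
GRF = 84 * (9.81 + 6.57)
GRF = 84 * 16.3800
GRF = 1375.9200


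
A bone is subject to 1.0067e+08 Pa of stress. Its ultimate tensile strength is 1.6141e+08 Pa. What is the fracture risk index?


FRI = applied / ultimate
FRI = 1.0067e+08 / 1.6141e+08
FRI = 0.6237


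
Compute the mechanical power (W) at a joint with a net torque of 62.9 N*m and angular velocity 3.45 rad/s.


P = M * omega
P = 62.9 * 3.45
P = 217.0050


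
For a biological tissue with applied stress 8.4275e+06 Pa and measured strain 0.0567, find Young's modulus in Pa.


E = stress / strain
E = 8.4275e+06 / 0.0567
E = 1.4863e+08


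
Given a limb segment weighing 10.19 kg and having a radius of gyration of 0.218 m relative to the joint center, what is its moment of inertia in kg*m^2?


I = m * k^2
I = 10.19 * 0.218^2
k^2 = 0.0475
I = 0.4843


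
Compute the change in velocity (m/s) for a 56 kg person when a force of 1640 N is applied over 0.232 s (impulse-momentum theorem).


J = F * dt = 1640 * 0.232 = 380.4800 N*s
delta_v = J / m
delta_v = 380.4800 / 56
delta_v = 6.7943


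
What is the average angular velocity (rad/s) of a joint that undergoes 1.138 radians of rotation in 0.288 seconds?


omega = delta_theta / delta_t
omega = 1.138 / 0.288
omega = 3.9514


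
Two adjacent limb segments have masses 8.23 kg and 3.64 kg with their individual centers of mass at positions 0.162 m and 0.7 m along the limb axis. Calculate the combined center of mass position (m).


COM = (m1*x1 + m2*x2) / (m1 + m2)
COM = (8.23*0.162 + 3.64*0.7) / (8.23 + 3.64)
Numerator = 3.8813
Denominator = 11.8700
COM = 0.3270


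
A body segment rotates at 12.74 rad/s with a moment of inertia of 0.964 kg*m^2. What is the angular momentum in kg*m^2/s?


L = I * omega
L = 0.964 * 12.74
L = 12.2814


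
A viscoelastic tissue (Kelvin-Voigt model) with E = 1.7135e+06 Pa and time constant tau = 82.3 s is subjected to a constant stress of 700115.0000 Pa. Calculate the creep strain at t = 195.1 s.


epsilon(t) = (sigma/E) * (1 - exp(-t/tau))
sigma/E = 700115.0000 / 1.7135e+06 = 0.4086
exp(-t/tau) = exp(-195.1 / 82.3) = 0.0934
epsilon = 0.4086 * (1 - 0.0934)
epsilon = 0.3704


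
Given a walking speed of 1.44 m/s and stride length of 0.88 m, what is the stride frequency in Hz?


f = v / stride_length
f = 1.44 / 0.88
f = 1.6364


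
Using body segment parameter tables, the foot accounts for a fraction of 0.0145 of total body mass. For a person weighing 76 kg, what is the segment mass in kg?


m_segment = body_mass * fraction
m_segment = 76 * 0.0145
m_segment = 1.1020


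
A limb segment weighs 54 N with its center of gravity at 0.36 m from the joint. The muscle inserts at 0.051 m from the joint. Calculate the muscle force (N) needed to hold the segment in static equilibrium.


F_muscle = W * d_load / d_muscle
F_muscle = 54 * 0.36 / 0.051
Numerator = 19.4400
F_muscle = 381.1765


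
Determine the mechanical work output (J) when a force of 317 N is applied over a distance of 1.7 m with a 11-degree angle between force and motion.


W = F * d * cos(theta)
theta = 11 deg = 0.1920 rad
cos(theta) = 0.9816
W = 317 * 1.7 * 0.9816
W = 528.9989


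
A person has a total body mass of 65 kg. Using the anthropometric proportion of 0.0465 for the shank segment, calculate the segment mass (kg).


m_segment = body_mass * fraction
m_segment = 65 * 0.0465
m_segment = 3.0225


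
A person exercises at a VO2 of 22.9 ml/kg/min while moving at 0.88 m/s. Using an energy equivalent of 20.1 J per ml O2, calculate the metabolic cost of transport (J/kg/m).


Power per kg = VO2 * 20.1 / 60
Power per kg = 22.9 * 20.1 / 60 = 7.6715 W/kg
Cost = power_per_kg / speed
Cost = 7.6715 / 0.88
Cost = 8.7176


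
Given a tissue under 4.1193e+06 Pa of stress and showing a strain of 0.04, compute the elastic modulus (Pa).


E = stress / strain
E = 4.1193e+06 / 0.04
E = 1.0298e+08


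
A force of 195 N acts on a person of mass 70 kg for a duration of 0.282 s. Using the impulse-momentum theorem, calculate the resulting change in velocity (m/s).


J = F * dt = 195 * 0.282 = 54.9900 N*s
delta_v = J / m
delta_v = 54.9900 / 70
delta_v = 0.7856


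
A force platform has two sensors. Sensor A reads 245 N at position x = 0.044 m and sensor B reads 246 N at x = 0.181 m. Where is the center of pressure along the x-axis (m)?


COP_x = (F1*x1 + F2*x2) / (F1 + F2)
COP_x = (245*0.044 + 246*0.181) / (245 + 246)
Numerator = 55.3060
Denominator = 491
COP_x = 0.1126


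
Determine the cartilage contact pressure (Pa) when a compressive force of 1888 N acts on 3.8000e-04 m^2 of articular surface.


P = F / A
P = 1888 / 3.8000e-04
P = 4.9684e+06


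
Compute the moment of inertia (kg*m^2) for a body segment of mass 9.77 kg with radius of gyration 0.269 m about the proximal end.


I = m * k^2
I = 9.77 * 0.269^2
k^2 = 0.0724
I = 0.7070


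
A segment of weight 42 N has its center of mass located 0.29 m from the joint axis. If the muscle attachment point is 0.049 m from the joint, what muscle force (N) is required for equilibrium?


F_muscle = W * d_load / d_muscle
F_muscle = 42 * 0.29 / 0.049
Numerator = 12.1800
F_muscle = 248.5714


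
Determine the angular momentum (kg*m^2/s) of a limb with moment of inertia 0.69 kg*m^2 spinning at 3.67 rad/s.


L = I * omega
L = 0.69 * 3.67
L = 2.5323


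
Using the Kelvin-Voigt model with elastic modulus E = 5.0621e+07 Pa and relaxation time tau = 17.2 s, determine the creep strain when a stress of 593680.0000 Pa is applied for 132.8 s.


epsilon(t) = (sigma/E) * (1 - exp(-t/tau))
sigma/E = 593680.0000 / 5.0621e+07 = 0.0117
exp(-t/tau) = exp(-132.8 / 17.2) = 4.4345e-04
epsilon = 0.0117 * (1 - 4.4345e-04)
epsilon = 0.0117


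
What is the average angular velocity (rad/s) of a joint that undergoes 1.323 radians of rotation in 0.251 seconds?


omega = delta_theta / delta_t
omega = 1.323 / 0.251
omega = 5.2709


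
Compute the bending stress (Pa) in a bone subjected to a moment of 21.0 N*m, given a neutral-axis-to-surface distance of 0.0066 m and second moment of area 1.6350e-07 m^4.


sigma = M * c / I
sigma = 21.0 * 0.0066 / 1.6350e-07
M * c = 0.1386
sigma = 847706.4220


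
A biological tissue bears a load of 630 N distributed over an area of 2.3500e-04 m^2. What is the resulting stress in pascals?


stress = F / A
stress = 630 / 2.3500e-04
stress = 2.6809e+06


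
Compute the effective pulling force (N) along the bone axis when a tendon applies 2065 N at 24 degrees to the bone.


F_eff = F_tendon * cos(theta)
theta = 24 deg = 0.4189 rad
cos(theta) = 0.9135
F_eff = 2065 * 0.9135
F_eff = 1886.4714


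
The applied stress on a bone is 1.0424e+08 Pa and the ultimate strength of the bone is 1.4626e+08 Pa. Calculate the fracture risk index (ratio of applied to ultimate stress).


FRI = applied / ultimate
FRI = 1.0424e+08 / 1.4626e+08
FRI = 0.7127


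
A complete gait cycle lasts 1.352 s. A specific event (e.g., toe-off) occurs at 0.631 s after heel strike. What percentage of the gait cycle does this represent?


pct = (event_time / cycle_time) * 100
pct = (0.631 / 1.352) * 100
ratio = 0.4667
pct = 46.6716


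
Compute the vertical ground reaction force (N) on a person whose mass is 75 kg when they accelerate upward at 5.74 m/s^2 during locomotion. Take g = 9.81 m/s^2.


GRF = m * (g + a)
GRF = 75 * (9.81 + 5.74)
GRF = 75 * 15.5500
GRF = 1166.2500


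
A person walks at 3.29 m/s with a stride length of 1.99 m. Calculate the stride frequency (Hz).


f = v / stride_length
f = 3.29 / 1.99
f = 1.6533


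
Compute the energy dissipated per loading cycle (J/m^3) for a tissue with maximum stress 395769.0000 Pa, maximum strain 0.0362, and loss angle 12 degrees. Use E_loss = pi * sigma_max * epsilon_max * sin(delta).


E_loss = pi * sigma_max * epsilon_max * sin(delta)
delta = 12 deg = 0.2094 rad
sin(delta) = 0.2079
E_loss = pi * 395769.0000 * 0.0362 * 0.2079
E_loss = 9357.9157


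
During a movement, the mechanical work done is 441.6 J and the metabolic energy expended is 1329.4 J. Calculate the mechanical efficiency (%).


eta = (W_mech / E_meta) * 100
eta = (441.6 / 1329.4) * 100
ratio = 0.3322
eta = 33.2180


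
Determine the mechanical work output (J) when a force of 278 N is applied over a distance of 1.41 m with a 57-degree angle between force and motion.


W = F * d * cos(theta)
theta = 57 deg = 0.9948 rad
cos(theta) = 0.5446
W = 278 * 1.41 * 0.5446
W = 213.4876


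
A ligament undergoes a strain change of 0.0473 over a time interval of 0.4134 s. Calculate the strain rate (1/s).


strain_rate = delta_strain / delta_t
strain_rate = 0.0473 / 0.4134
strain_rate = 0.1144


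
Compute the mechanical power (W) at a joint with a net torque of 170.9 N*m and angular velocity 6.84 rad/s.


P = M * omega
P = 170.9 * 6.84
P = 1168.9560


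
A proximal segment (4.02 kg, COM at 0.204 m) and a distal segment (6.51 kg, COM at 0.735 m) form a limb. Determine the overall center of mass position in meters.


COM = (m1*x1 + m2*x2) / (m1 + m2)
COM = (4.02*0.204 + 6.51*0.735) / (4.02 + 6.51)
Numerator = 5.6049
Denominator = 10.5300
COM = 0.5323


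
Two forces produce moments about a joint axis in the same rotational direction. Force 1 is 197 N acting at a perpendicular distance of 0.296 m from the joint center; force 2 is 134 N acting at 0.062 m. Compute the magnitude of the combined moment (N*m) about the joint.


M = F1 * d1 + F2 * d2
M = 197 * 0.296 + 134 * 0.062
M = 58.3120 + 8.3080
M = 66.6200


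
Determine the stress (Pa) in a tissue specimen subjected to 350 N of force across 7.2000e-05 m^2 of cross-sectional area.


stress = F / A
stress = 350 / 7.2000e-05
stress = 4.8611e+06


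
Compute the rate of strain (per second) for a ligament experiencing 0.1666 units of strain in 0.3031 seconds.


strain_rate = delta_strain / delta_t
strain_rate = 0.1666 / 0.3031
strain_rate = 0.5497


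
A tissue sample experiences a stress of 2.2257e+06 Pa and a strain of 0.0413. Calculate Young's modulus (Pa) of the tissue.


E = stress / strain
E = 2.2257e+06 / 0.0413
E = 5.3891e+07


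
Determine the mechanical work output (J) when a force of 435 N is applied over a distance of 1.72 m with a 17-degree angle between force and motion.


W = F * d * cos(theta)
theta = 17 deg = 0.2967 rad
cos(theta) = 0.9563
W = 435 * 1.72 * 0.9563
W = 715.5072


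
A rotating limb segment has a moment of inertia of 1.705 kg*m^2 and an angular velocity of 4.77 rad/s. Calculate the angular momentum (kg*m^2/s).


L = I * omega
L = 1.705 * 4.77
L = 8.1328


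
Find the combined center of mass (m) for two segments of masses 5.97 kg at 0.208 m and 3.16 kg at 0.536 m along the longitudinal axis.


COM = (m1*x1 + m2*x2) / (m1 + m2)
COM = (5.97*0.208 + 3.16*0.536) / (5.97 + 3.16)
Numerator = 2.9355
Denominator = 9.1300
COM = 0.3215


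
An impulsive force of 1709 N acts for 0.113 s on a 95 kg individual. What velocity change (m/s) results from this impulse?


J = F * dt = 1709 * 0.113 = 193.1170 N*s
delta_v = J / m
delta_v = 193.1170 / 95
delta_v = 2.0328


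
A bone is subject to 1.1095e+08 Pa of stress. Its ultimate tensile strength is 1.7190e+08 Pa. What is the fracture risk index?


FRI = applied / ultimate
FRI = 1.1095e+08 / 1.7190e+08
FRI = 0.6454


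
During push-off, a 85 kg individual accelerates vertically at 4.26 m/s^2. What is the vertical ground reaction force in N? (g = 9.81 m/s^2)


GRF = m * (g + a)
GRF = 85 * (9.81 + 4.26)
GRF = 85 * 14.0700
GRF = 1195.9500


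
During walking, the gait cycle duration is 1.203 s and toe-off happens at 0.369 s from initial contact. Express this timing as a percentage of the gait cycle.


pct = (event_time / cycle_time) * 100
pct = (0.369 / 1.203) * 100
ratio = 0.3067
pct = 30.6733


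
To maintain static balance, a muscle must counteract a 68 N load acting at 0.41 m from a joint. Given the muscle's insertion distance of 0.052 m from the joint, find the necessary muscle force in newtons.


F_muscle = W * d_load / d_muscle
F_muscle = 68 * 0.41 / 0.052
Numerator = 27.8800
F_muscle = 536.1538


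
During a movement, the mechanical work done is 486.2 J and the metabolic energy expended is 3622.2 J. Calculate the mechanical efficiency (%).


eta = (W_mech / E_meta) * 100
eta = (486.2 / 3622.2) * 100
ratio = 0.1342
eta = 13.4228


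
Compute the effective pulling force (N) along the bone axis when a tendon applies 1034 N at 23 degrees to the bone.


F_eff = F_tendon * cos(theta)
theta = 23 deg = 0.4014 rad
cos(theta) = 0.9205
F_eff = 1034 * 0.9205
F_eff = 951.8020


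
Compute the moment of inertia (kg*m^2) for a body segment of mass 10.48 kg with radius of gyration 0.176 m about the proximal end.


I = m * k^2
I = 10.48 * 0.176^2
k^2 = 0.0310
I = 0.3246


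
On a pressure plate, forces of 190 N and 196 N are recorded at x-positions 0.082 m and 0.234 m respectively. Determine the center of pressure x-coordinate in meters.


COP_x = (F1*x1 + F2*x2) / (F1 + F2)
COP_x = (190*0.082 + 196*0.234) / (190 + 196)
Numerator = 61.4440
Denominator = 386
COP_x = 0.1592


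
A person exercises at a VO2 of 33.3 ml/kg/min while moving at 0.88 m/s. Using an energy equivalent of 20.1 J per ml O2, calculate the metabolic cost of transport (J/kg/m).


Power per kg = VO2 * 20.1 / 60
Power per kg = 33.3 * 20.1 / 60 = 11.1555 W/kg
Cost = power_per_kg / speed
Cost = 11.1555 / 0.88
Cost = 12.6767


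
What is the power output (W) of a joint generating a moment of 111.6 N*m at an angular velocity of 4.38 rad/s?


P = M * omega
P = 111.6 * 4.38
P = 488.8080


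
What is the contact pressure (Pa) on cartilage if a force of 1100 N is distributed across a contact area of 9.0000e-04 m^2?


P = F / A
P = 1100 / 9.0000e-04
P = 1.2222e+06


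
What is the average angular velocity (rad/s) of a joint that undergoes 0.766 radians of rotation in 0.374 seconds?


omega = delta_theta / delta_t
omega = 0.766 / 0.374
omega = 2.0481


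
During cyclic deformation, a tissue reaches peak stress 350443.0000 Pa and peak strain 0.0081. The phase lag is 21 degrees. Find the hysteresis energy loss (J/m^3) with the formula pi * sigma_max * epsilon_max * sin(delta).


E_loss = pi * sigma_max * epsilon_max * sin(delta)
delta = 21 deg = 0.3665 rad
sin(delta) = 0.3584
E_loss = pi * 350443.0000 * 0.0081 * 0.3584
E_loss = 3195.8136


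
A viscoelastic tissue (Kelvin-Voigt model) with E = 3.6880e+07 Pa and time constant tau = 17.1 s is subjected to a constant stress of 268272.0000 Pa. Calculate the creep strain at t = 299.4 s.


epsilon(t) = (sigma/E) * (1 - exp(-t/tau))
sigma/E = 268272.0000 / 3.6880e+07 = 0.0073
exp(-t/tau) = exp(-299.4 / 17.1) = 2.4891e-08
epsilon = 0.0073 * (1 - 2.4891e-08)
epsilon = 0.0073


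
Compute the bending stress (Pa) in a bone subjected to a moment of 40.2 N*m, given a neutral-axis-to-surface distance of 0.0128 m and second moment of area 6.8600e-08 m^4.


sigma = M * c / I
sigma = 40.2 * 0.0128 / 6.8600e-08
M * c = 0.5146
sigma = 7.5009e+06


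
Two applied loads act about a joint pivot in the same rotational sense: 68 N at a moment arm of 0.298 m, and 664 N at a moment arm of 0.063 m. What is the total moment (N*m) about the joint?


M = F1 * d1 + F2 * d2
M = 68 * 0.298 + 664 * 0.063
M = 20.2640 + 41.8320
M = 62.0960


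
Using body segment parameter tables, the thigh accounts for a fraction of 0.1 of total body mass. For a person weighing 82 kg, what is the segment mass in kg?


m_segment = body_mass * fraction
m_segment = 82 * 0.1
m_segment = 8.2000


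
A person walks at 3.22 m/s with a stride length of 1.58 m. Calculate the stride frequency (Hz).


f = v / stride_length
f = 3.22 / 1.58
f = 2.0380


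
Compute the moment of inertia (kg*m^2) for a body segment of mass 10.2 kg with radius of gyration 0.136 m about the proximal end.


I = m * k^2
I = 10.2 * 0.136^2
k^2 = 0.0185
I = 0.1887


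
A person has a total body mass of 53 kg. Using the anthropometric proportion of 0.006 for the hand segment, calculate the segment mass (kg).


m_segment = body_mass * fraction
m_segment = 53 * 0.006
m_segment = 0.3180


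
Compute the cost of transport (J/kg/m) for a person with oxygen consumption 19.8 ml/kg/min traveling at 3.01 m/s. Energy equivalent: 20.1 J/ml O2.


Power per kg = VO2 * 20.1 / 60
Power per kg = 19.8 * 20.1 / 60 = 6.6330 W/kg
Cost = power_per_kg / speed
Cost = 6.6330 / 3.01
Cost = 2.2037


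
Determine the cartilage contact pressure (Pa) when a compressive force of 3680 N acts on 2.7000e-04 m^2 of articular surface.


P = F / A
P = 3680 / 2.7000e-04
P = 1.3630e+07


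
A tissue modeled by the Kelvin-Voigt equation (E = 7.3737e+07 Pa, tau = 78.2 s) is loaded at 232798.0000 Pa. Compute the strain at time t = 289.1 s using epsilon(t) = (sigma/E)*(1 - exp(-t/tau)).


epsilon(t) = (sigma/E) * (1 - exp(-t/tau))
sigma/E = 232798.0000 / 7.3737e+07 = 0.0032
exp(-t/tau) = exp(-289.1 / 78.2) = 0.0248
epsilon = 0.0032 * (1 - 0.0248)
epsilon = 0.0031


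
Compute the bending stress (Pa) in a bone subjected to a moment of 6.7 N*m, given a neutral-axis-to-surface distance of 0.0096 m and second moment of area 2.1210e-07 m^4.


sigma = M * c / I
sigma = 6.7 * 0.0096 / 2.1210e-07
M * c = 0.0643
sigma = 303253.1825


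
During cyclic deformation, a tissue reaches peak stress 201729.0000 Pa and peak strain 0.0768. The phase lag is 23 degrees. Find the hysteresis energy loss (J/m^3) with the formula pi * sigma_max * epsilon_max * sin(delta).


E_loss = pi * sigma_max * epsilon_max * sin(delta)
delta = 23 deg = 0.4014 rad
sin(delta) = 0.3907
E_loss = pi * 201729.0000 * 0.0768 * 0.3907
E_loss = 19017.6758


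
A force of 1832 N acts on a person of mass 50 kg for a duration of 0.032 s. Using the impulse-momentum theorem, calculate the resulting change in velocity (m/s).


J = F * dt = 1832 * 0.032 = 58.6240 N*s
delta_v = J / m
delta_v = 58.6240 / 50
delta_v = 1.1725


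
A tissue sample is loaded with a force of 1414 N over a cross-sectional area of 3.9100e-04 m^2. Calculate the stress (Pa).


stress = F / A
stress = 1414 / 3.9100e-04
stress = 3.6164e+06


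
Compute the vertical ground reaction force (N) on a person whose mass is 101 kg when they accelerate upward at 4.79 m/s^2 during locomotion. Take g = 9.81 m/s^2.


GRF = m * (g + a)
GRF = 101 * (9.81 + 4.79)
GRF = 101 * 14.6000
GRF = 1474.6000


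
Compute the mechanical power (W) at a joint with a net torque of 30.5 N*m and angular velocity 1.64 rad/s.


P = M * omega
P = 30.5 * 1.64
P = 50.0200


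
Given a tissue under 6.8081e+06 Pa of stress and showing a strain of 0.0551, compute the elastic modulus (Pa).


E = stress / strain
E = 6.8081e+06 / 0.0551
E = 1.2356e+08


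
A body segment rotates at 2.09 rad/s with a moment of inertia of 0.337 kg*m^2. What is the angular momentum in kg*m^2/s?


L = I * omega
L = 0.337 * 2.09
L = 0.7043


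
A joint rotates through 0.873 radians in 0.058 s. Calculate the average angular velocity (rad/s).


omega = delta_theta / delta_t
omega = 0.873 / 0.058
omega = 15.0517


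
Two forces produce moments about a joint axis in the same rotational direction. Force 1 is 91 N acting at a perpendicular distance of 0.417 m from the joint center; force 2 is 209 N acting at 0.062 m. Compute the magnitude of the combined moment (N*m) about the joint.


M = F1 * d1 + F2 * d2
M = 91 * 0.417 + 209 * 0.062
M = 37.9470 + 12.9580
M = 50.9050


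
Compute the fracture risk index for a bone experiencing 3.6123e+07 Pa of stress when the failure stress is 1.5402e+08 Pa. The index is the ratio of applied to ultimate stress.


FRI = applied / ultimate
FRI = 3.6123e+07 / 1.5402e+08
FRI = 0.2345


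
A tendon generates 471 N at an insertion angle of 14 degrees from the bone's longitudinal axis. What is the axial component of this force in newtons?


F_eff = F_tendon * cos(theta)
theta = 14 deg = 0.2443 rad
cos(theta) = 0.9703
F_eff = 471 * 0.9703
F_eff = 457.0093


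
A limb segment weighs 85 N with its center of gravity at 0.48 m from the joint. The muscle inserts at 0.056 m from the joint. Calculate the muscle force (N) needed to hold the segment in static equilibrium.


F_muscle = W * d_load / d_muscle
F_muscle = 85 * 0.48 / 0.056
Numerator = 40.8000
F_muscle = 728.5714


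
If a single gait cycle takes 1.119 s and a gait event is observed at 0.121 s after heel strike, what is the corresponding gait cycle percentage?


pct = (event_time / cycle_time) * 100
pct = (0.121 / 1.119) * 100
ratio = 0.1081
pct = 10.8132


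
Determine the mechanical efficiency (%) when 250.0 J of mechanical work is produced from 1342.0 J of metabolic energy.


eta = (W_mech / E_meta) * 100
eta = (250.0 / 1342.0) * 100
ratio = 0.1863
eta = 18.6289


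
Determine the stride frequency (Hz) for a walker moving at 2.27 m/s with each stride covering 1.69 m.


f = v / stride_length
f = 2.27 / 1.69
f = 1.3432


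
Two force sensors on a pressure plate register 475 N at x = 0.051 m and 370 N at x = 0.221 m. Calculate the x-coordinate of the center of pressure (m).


COP_x = (F1*x1 + F2*x2) / (F1 + F2)
COP_x = (475*0.051 + 370*0.221) / (475 + 370)
Numerator = 105.9950
Denominator = 845
COP_x = 0.1254


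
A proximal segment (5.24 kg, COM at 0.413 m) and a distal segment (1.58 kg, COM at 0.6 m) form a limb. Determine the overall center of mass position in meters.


COM = (m1*x1 + m2*x2) / (m1 + m2)
COM = (5.24*0.413 + 1.58*0.6) / (5.24 + 1.58)
Numerator = 3.1121
Denominator = 6.8200
COM = 0.4563


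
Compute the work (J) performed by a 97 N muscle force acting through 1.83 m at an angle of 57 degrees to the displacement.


W = F * d * cos(theta)
theta = 57 deg = 0.9948 rad
cos(theta) = 0.5446
W = 97 * 1.83 * 0.5446
W = 96.6789


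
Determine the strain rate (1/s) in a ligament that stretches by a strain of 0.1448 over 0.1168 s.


strain_rate = delta_strain / delta_t
strain_rate = 0.1448 / 0.1168
strain_rate = 1.2397


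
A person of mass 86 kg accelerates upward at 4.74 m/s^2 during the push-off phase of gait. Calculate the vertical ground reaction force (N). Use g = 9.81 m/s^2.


GRF = m * (g + a)
GRF = 86 * (9.81 + 4.74)
GRF = 86 * 14.5500
GRF = 1251.3000


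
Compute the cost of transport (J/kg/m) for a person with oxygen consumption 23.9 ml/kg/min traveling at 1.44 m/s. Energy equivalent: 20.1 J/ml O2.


Power per kg = VO2 * 20.1 / 60
Power per kg = 23.9 * 20.1 / 60 = 8.0065 W/kg
Cost = power_per_kg / speed
Cost = 8.0065 / 1.44
Cost = 5.5601


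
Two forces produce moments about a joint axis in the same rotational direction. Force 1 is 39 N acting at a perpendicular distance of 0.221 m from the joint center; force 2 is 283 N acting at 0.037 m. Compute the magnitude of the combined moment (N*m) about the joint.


M = F1 * d1 + F2 * d2
M = 39 * 0.221 + 283 * 0.037
M = 8.6190 + 10.4710
M = 19.0900


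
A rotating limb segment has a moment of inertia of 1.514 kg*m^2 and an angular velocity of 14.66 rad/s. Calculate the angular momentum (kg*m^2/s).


L = I * omega
L = 1.514 * 14.66
L = 22.1952


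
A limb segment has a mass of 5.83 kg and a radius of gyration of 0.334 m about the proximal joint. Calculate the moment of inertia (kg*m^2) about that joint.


I = m * k^2
I = 5.83 * 0.334^2
k^2 = 0.1116
I = 0.6504


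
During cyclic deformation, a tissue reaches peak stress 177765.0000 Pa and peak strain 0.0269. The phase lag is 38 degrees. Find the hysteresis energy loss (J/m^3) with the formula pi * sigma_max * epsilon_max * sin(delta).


E_loss = pi * sigma_max * epsilon_max * sin(delta)
delta = 38 deg = 0.6632 rad
sin(delta) = 0.6157
E_loss = pi * 177765.0000 * 0.0269 * 0.6157
E_loss = 9248.9065


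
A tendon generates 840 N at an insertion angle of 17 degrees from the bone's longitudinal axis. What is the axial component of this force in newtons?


F_eff = F_tendon * cos(theta)
theta = 17 deg = 0.2967 rad
cos(theta) = 0.9563
F_eff = 840 * 0.9563
F_eff = 803.2960


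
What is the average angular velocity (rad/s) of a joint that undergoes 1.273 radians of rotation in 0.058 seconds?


omega = delta_theta / delta_t
omega = 1.273 / 0.058
omega = 21.9483


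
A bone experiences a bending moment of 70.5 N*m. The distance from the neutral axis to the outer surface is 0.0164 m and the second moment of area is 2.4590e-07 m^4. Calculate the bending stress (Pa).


sigma = M * c / I
sigma = 70.5 * 0.0164 / 2.4590e-07
M * c = 1.1562
sigma = 4.7019e+06


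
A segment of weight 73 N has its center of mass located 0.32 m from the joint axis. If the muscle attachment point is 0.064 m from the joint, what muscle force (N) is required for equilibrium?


F_muscle = W * d_load / d_muscle
F_muscle = 73 * 0.32 / 0.064
Numerator = 23.3600
F_muscle = 365.0000


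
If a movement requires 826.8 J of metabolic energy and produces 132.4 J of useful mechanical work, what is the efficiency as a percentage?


eta = (W_mech / E_meta) * 100
eta = (132.4 / 826.8) * 100
ratio = 0.1601
eta = 16.0135


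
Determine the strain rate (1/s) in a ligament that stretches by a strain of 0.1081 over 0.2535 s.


strain_rate = delta_strain / delta_t
strain_rate = 0.1081 / 0.2535
strain_rate = 0.4264


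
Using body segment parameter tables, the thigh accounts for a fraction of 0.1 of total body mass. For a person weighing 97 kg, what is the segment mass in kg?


m_segment = body_mass * fraction
m_segment = 97 * 0.1
m_segment = 9.7000


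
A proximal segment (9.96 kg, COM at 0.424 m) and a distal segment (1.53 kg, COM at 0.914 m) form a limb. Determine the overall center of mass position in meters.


COM = (m1*x1 + m2*x2) / (m1 + m2)
COM = (9.96*0.424 + 1.53*0.914) / (9.96 + 1.53)
Numerator = 5.6215
Denominator = 11.4900
COM = 0.4892


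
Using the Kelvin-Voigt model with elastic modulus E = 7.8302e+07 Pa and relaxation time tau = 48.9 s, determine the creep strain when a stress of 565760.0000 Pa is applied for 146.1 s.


epsilon(t) = (sigma/E) * (1 - exp(-t/tau))
sigma/E = 565760.0000 / 7.8302e+07 = 0.0072
exp(-t/tau) = exp(-146.1 / 48.9) = 0.0504
epsilon = 0.0072 * (1 - 0.0504)
epsilon = 0.0069


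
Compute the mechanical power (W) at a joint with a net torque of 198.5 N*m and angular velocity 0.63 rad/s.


P = M * omega
P = 198.5 * 0.63
P = 125.0550


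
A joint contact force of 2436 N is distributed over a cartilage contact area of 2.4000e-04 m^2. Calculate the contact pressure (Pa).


P = F / A
P = 2436 / 2.4000e-04
P = 1.0150e+07


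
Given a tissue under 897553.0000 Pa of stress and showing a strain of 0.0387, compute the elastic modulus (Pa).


E = stress / strain
E = 897553.0000 / 0.0387
E = 2.3193e+07


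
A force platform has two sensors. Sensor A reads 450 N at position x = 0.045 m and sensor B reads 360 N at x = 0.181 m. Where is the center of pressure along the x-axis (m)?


COP_x = (F1*x1 + F2*x2) / (F1 + F2)
COP_x = (450*0.045 + 360*0.181) / (450 + 360)
Numerator = 85.4100
Denominator = 810
COP_x = 0.1054


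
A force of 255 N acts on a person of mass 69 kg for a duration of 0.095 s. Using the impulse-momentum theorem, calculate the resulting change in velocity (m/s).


J = F * dt = 255 * 0.095 = 24.2250 N*s
delta_v = J / m
delta_v = 24.2250 / 69
delta_v = 0.3511


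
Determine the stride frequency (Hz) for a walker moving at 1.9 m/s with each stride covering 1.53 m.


f = v / stride_length
f = 1.9 / 1.53
f = 1.2418


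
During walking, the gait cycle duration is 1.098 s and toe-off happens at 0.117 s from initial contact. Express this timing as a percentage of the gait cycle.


pct = (event_time / cycle_time) * 100
pct = (0.117 / 1.098) * 100
ratio = 0.1066
pct = 10.6557


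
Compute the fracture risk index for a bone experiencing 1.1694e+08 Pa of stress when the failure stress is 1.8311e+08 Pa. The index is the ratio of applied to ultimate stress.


FRI = applied / ultimate
FRI = 1.1694e+08 / 1.8311e+08
FRI = 0.6386


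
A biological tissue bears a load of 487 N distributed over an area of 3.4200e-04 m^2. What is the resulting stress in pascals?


stress = F / A
stress = 487 / 3.4200e-04
stress = 1.4240e+06
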